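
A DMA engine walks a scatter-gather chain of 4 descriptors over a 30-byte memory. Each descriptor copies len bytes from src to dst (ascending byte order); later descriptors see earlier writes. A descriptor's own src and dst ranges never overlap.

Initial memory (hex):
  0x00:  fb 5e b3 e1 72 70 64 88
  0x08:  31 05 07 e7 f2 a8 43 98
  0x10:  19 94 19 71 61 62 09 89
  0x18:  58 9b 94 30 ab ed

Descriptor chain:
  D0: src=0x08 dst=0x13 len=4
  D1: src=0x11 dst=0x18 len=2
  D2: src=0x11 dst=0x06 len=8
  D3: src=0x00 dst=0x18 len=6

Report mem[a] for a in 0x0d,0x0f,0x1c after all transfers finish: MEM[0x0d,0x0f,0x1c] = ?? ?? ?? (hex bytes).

MEM[0x0d,0x0f,0x1c] = 94 98 72

  after D0: wrote 4B at 0x13 = 310507e7
  after D1: wrote 2B at 0x18 = 9419
  after D2: wrote 8B at 0x06 = 9419310507e78994
  after D3: wrote 6B at 0x18 = fb5eb3e17270
query mem[0x0d]=0x94, mem[0x0f]=0x98, mem[0x1c]=0x72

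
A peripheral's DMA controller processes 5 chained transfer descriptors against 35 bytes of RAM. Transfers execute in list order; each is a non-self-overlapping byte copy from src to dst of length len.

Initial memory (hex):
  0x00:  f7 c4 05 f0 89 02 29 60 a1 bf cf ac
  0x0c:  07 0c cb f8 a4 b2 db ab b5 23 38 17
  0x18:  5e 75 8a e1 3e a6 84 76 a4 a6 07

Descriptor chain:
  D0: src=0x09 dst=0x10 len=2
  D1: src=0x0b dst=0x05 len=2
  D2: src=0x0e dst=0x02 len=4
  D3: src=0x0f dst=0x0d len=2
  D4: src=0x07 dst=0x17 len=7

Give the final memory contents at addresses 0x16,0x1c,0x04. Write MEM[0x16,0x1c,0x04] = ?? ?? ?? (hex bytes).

#0 dst[0x10+2] := {0xbf,0xcf}
#1 dst[0x05+2] := {0xac,0x07}
#2 dst[0x02+4] := {0xcb,0xf8,0xbf,0xcf}
#3 dst[0x0d+2] := {0xf8,0xbf}
#4 dst[0x17+7] := {0x60,0xa1,0xbf,0xcf,0xac,0x07,0xf8}
query mem[0x16]=0x38, mem[0x1c]=0x07, mem[0x04]=0xbf

MEM[0x16,0x1c,0x04] = 38 07 bf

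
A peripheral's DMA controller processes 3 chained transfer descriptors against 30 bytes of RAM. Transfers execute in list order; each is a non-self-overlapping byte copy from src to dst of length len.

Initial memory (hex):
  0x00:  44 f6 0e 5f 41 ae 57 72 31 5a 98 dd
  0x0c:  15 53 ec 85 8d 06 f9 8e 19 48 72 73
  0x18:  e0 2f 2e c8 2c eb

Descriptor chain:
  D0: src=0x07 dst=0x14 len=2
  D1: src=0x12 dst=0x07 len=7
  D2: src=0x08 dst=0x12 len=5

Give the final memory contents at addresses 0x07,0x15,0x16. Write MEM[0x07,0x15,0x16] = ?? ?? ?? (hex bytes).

[0] 0x07->0x14 len=2 : 72 31
[1] 0x12->0x07 len=7 : f9 8e 72 31 72 73 e0
[2] 0x08->0x12 len=5 : 8e 72 31 72 73
query mem[0x07]=0xf9, mem[0x15]=0x72, mem[0x16]=0x73

MEM[0x07,0x15,0x16] = f9 72 73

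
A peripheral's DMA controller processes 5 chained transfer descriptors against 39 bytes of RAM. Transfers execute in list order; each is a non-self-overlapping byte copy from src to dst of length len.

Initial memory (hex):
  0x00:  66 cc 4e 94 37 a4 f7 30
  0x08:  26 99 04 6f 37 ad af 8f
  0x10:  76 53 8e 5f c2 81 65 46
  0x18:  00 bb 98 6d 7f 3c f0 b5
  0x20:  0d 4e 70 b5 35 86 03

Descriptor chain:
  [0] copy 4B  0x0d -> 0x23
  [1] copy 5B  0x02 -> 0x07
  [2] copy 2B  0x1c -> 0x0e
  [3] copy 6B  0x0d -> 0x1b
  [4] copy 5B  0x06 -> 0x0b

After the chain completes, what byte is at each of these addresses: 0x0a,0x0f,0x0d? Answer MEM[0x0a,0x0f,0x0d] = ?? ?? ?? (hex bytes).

D0: mem[0x23..0x26] <- [ad af 8f 76]
D1: mem[0x07..0x0b] <- [4e 94 37 a4 f7]
D2: mem[0x0e..0x0f] <- [7f 3c]
D3: mem[0x1b..0x20] <- [ad 7f 3c 76 53 8e]
D4: mem[0x0b..0x0f] <- [f7 4e 94 37 a4]
query mem[0x0a]=0xa4, mem[0x0f]=0xa4, mem[0x0d]=0x94

MEM[0x0a,0x0f,0x0d] = a4 a4 94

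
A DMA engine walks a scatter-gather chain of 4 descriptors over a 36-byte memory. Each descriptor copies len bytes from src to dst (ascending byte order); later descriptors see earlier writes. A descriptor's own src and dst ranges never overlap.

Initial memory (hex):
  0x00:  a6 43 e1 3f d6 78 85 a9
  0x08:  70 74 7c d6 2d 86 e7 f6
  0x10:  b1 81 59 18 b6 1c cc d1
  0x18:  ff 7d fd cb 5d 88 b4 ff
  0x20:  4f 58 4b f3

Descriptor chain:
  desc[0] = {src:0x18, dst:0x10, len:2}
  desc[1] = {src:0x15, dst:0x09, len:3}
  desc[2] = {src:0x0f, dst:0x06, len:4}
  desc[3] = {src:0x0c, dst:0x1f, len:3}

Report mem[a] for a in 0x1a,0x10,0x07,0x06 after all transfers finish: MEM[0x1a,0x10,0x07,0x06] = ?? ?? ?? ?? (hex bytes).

MEM[0x1a,0x10,0x07,0x06] = fd ff ff f6

D0: mem[0x10..0x11] <- [ff 7d]
D1: mem[0x09..0x0b] <- [1c cc d1]
D2: mem[0x06..0x09] <- [f6 ff 7d 59]
D3: mem[0x1f..0x21] <- [2d 86 e7]
query mem[0x1a]=0xfd, mem[0x10]=0xff, mem[0x07]=0xff, mem[0x06]=0xf6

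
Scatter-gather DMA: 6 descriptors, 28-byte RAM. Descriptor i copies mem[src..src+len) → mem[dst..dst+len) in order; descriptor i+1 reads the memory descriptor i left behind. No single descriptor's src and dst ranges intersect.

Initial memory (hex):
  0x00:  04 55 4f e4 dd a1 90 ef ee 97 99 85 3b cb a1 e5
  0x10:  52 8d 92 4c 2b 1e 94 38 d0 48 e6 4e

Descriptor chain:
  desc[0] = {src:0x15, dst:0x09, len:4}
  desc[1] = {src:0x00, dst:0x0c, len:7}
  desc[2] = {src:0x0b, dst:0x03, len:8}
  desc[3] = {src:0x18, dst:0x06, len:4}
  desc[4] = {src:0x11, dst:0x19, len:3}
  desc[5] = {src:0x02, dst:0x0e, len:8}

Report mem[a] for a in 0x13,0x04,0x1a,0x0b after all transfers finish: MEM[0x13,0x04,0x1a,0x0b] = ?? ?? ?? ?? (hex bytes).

#0 dst[0x09+4] := {0x1e,0x94,0x38,0xd0}
#1 dst[0x0c+7] := {0x04,0x55,0x4f,0xe4,0xdd,0xa1,0x90}
#2 dst[0x03+8] := {0x38,0x04,0x55,0x4f,0xe4,0xdd,0xa1,0x90}
#3 dst[0x06+4] := {0xd0,0x48,0xe6,0x4e}
#4 dst[0x19+3] := {0xa1,0x90,0x4c}
#5 dst[0x0e+8] := {0x4f,0x38,0x04,0x55,0xd0,0x48,0xe6,0x4e}
query mem[0x13]=0x48, mem[0x04]=0x04, mem[0x1a]=0x90, mem[0x0b]=0x38

MEM[0x13,0x04,0x1a,0x0b] = 48 04 90 38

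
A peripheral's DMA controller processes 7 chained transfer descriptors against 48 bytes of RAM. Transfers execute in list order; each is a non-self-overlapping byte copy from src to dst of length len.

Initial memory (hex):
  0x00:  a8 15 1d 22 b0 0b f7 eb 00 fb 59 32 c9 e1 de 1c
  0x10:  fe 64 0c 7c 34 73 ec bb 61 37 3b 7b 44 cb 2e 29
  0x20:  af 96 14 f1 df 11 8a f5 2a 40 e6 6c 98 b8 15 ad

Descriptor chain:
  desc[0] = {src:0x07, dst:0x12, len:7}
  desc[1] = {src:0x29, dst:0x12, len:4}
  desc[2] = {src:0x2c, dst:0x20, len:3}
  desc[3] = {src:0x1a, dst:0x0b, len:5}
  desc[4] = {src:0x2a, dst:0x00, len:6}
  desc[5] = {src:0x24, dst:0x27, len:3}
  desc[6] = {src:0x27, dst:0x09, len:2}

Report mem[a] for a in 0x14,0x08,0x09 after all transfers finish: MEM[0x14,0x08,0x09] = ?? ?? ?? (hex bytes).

#0 dst[0x12+7] := {0xeb,0x00,0xfb,0x59,0x32,0xc9,0xe1}
#1 dst[0x12+4] := {0x40,0xe6,0x6c,0x98}
#2 dst[0x20+3] := {0x98,0xb8,0x15}
#3 dst[0x0b+5] := {0x3b,0x7b,0x44,0xcb,0x2e}
#4 dst[0x00+6] := {0xe6,0x6c,0x98,0xb8,0x15,0xad}
#5 dst[0x27+3] := {0xdf,0x11,0x8a}
#6 dst[0x09+2] := {0xdf,0x11}
query mem[0x14]=0x6c, mem[0x08]=0x00, mem[0x09]=0xdf

MEM[0x14,0x08,0x09] = 6c 00 df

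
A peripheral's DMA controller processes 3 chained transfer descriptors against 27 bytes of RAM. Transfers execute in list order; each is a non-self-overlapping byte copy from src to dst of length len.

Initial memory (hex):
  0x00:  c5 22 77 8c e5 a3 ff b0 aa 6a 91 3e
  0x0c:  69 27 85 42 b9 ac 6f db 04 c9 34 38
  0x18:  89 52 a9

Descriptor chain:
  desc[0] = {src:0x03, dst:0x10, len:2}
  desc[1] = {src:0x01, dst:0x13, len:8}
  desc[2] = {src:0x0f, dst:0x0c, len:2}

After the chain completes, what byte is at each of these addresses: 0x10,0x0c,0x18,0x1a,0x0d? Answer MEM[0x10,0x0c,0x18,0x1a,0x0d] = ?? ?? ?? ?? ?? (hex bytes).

  after D0: wrote 2B at 0x10 = 8ce5
  after D1: wrote 8B at 0x13 = 22778ce5a3ffb0aa
  after D2: wrote 2B at 0x0c = 428c
query mem[0x10]=0x8c, mem[0x0c]=0x42, mem[0x18]=0xff, mem[0x1a]=0xaa, mem[0x0d]=0x8c

MEM[0x10,0x0c,0x18,0x1a,0x0d] = 8c 42 ff aa 8c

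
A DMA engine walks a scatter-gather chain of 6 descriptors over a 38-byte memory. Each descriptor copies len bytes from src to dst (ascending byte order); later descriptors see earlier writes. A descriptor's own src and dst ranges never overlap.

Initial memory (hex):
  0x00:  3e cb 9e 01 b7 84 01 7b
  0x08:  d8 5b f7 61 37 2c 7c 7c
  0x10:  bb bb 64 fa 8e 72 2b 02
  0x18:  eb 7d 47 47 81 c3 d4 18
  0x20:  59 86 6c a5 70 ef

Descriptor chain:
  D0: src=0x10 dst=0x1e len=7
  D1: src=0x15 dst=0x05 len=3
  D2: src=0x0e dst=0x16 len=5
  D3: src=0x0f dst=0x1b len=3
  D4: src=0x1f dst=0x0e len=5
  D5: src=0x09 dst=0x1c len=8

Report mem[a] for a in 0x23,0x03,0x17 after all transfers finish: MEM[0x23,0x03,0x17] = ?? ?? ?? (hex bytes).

#0 dst[0x1e+7] := {0xbb,0xbb,0x64,0xfa,0x8e,0x72,0x2b}
#1 dst[0x05+3] := {0x72,0x2b,0x02}
#2 dst[0x16+5] := {0x7c,0x7c,0xbb,0xbb,0x64}
#3 dst[0x1b+3] := {0x7c,0xbb,0xbb}
#4 dst[0x0e+5] := {0xbb,0x64,0xfa,0x8e,0x72}
#5 dst[0x1c+8] := {0x5b,0xf7,0x61,0x37,0x2c,0xbb,0x64,0xfa}
query mem[0x23]=0xfa, mem[0x03]=0x01, mem[0x17]=0x7c

MEM[0x23,0x03,0x17] = fa 01 7c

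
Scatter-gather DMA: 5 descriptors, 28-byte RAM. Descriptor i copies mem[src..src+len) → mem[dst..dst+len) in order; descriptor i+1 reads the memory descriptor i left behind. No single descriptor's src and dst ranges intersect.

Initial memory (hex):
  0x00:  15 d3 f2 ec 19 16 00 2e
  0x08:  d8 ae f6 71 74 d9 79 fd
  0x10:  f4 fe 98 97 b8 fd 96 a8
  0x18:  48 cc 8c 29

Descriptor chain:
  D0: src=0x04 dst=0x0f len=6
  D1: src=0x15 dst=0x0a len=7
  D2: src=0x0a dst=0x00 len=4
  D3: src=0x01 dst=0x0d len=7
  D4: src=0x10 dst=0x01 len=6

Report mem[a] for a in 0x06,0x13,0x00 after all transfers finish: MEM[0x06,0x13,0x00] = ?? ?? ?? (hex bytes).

[0] 0x04->0x0f len=6 : 19 16 00 2e d8 ae
[1] 0x15->0x0a len=7 : fd 96 a8 48 cc 8c 29
[2] 0x0a->0x00 len=4 : fd 96 a8 48
[3] 0x01->0x0d len=7 : 96 a8 48 19 16 00 2e
[4] 0x10->0x01 len=6 : 19 16 00 2e ae fd
query mem[0x06]=0xfd, mem[0x13]=0x2e, mem[0x00]=0xfd

MEM[0x06,0x13,0x00] = fd 2e fd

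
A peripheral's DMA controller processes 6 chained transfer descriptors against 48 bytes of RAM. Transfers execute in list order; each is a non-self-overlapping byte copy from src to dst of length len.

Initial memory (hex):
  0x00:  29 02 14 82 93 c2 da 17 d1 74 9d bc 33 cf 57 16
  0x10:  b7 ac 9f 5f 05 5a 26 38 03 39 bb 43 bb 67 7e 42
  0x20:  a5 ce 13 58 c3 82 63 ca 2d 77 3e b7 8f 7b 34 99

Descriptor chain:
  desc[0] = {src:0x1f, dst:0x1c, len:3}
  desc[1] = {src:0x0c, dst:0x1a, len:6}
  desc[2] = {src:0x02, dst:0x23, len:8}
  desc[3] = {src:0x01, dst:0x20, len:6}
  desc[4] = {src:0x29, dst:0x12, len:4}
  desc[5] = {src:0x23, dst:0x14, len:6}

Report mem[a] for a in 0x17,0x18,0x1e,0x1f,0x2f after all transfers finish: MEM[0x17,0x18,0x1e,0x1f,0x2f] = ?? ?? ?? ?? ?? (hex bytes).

MEM[0x17,0x18,0x1e,0x1f,0x2f] = c2 da b7 ac 99

#0 dst[0x1c+3] := {0x42,0xa5,0xce}
#1 dst[0x1a+6] := {0x33,0xcf,0x57,0x16,0xb7,0xac}
#2 dst[0x23+8] := {0x14,0x82,0x93,0xc2,0xda,0x17,0xd1,0x74}
#3 dst[0x20+6] := {0x02,0x14,0x82,0x93,0xc2,0xda}
#4 dst[0x12+4] := {0xd1,0x74,0xb7,0x8f}
#5 dst[0x14+6] := {0x93,0xc2,0xda,0xc2,0xda,0x17}
query mem[0x17]=0xc2, mem[0x18]=0xda, mem[0x1e]=0xb7, mem[0x1f]=0xac, mem[0x2f]=0x99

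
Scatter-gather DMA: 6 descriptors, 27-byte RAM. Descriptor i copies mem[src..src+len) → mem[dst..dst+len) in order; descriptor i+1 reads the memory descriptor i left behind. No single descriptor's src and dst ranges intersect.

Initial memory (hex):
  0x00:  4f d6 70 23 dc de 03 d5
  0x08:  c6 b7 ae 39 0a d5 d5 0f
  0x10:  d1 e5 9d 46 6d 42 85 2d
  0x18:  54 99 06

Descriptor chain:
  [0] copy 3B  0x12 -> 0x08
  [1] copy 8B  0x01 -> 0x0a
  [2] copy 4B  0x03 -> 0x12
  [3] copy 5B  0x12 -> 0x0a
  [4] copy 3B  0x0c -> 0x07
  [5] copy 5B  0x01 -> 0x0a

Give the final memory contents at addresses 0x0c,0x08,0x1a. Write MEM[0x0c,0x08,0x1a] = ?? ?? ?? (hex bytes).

[0] 0x12->0x08 len=3 : 9d 46 6d
[1] 0x01->0x0a len=8 : d6 70 23 dc de 03 d5 9d
[2] 0x03->0x12 len=4 : 23 dc de 03
[3] 0x12->0x0a len=5 : 23 dc de 03 85
[4] 0x0c->0x07 len=3 : de 03 85
[5] 0x01->0x0a len=5 : d6 70 23 dc de
query mem[0x0c]=0x23, mem[0x08]=0x03, mem[0x1a]=0x06

MEM[0x0c,0x08,0x1a] = 23 03 06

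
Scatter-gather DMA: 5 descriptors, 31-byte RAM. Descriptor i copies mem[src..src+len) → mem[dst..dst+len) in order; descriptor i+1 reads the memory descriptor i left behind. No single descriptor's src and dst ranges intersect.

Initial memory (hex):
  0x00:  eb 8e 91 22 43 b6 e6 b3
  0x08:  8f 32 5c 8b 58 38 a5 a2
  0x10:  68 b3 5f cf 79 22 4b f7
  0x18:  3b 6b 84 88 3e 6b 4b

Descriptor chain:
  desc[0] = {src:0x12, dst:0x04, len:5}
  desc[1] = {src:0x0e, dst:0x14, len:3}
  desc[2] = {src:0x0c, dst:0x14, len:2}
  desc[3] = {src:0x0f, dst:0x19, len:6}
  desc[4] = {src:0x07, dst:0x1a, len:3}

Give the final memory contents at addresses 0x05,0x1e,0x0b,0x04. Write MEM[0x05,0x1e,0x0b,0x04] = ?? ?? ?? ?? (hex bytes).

MEM[0x05,0x1e,0x0b,0x04] = cf 58 8b 5f

  after D0: wrote 5B at 0x04 = 5fcf79224b
  after D1: wrote 3B at 0x14 = a5a268
  after D2: wrote 2B at 0x14 = 5838
  after D3: wrote 6B at 0x19 = a268b35fcf58
  after D4: wrote 3B at 0x1a = 224b32
query mem[0x05]=0xcf, mem[0x1e]=0x58, mem[0x0b]=0x8b, mem[0x04]=0x5f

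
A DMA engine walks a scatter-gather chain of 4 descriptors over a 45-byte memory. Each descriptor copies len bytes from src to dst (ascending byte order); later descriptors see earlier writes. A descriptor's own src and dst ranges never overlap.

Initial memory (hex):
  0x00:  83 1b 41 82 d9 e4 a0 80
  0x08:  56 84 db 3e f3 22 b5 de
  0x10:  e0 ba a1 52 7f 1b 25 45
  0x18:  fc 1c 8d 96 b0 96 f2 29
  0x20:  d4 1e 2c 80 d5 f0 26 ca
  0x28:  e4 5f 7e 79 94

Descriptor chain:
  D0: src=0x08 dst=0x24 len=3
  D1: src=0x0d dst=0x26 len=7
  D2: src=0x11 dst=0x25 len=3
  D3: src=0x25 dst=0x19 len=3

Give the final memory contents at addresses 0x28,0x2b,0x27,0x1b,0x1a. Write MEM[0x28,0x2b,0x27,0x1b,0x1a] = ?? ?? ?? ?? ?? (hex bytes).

#0 dst[0x24+3] := {0x56,0x84,0xdb}
#1 dst[0x26+7] := {0x22,0xb5,0xde,0xe0,0xba,0xa1,0x52}
#2 dst[0x25+3] := {0xba,0xa1,0x52}
#3 dst[0x19+3] := {0xba,0xa1,0x52}
query mem[0x28]=0xde, mem[0x2b]=0xa1, mem[0x27]=0x52, mem[0x1b]=0x52, mem[0x1a]=0xa1

MEM[0x28,0x2b,0x27,0x1b,0x1a] = de a1 52 52 a1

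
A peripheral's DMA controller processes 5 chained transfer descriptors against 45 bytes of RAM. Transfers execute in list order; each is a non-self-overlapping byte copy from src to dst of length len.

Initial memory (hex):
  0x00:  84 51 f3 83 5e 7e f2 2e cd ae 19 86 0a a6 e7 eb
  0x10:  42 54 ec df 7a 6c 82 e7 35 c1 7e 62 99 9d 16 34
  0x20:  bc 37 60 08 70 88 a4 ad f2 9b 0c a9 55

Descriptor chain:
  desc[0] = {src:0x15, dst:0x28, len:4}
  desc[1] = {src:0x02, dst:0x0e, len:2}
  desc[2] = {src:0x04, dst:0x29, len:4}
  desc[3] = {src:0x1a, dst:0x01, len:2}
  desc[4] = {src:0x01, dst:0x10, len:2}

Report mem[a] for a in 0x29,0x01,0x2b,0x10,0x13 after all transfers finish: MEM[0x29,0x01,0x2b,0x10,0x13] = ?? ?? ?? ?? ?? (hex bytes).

#0 dst[0x28+4] := {0x6c,0x82,0xe7,0x35}
#1 dst[0x0e+2] := {0xf3,0x83}
#2 dst[0x29+4] := {0x5e,0x7e,0xf2,0x2e}
#3 dst[0x01+2] := {0x7e,0x62}
#4 dst[0x10+2] := {0x7e,0x62}
query mem[0x29]=0x5e, mem[0x01]=0x7e, mem[0x2b]=0xf2, mem[0x10]=0x7e, mem[0x13]=0xdf

MEM[0x29,0x01,0x2b,0x10,0x13] = 5e 7e f2 7e df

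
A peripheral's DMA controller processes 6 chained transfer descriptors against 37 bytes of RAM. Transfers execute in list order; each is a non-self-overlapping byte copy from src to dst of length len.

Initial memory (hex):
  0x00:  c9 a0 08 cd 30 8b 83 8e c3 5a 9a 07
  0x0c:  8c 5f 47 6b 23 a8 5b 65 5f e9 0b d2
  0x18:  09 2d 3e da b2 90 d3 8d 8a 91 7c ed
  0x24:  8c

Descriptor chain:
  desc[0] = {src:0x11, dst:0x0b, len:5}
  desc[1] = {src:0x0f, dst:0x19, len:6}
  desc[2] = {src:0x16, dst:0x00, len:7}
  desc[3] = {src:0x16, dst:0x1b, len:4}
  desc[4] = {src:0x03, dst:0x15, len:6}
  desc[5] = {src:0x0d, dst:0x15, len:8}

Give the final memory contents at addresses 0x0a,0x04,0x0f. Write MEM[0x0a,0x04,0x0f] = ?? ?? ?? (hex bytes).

MEM[0x0a,0x04,0x0f] = 9a 23 e9

D0: mem[0x0b..0x0f] <- [a8 5b 65 5f e9]
D1: mem[0x19..0x1e] <- [e9 23 a8 5b 65 5f]
D2: mem[0x00..0x06] <- [0b d2 09 e9 23 a8 5b]
D3: mem[0x1b..0x1e] <- [0b d2 09 e9]
D4: mem[0x15..0x1a] <- [e9 23 a8 5b 8e c3]
D5: mem[0x15..0x1c] <- [65 5f e9 23 a8 5b 65 5f]
query mem[0x0a]=0x9a, mem[0x04]=0x23, mem[0x0f]=0xe9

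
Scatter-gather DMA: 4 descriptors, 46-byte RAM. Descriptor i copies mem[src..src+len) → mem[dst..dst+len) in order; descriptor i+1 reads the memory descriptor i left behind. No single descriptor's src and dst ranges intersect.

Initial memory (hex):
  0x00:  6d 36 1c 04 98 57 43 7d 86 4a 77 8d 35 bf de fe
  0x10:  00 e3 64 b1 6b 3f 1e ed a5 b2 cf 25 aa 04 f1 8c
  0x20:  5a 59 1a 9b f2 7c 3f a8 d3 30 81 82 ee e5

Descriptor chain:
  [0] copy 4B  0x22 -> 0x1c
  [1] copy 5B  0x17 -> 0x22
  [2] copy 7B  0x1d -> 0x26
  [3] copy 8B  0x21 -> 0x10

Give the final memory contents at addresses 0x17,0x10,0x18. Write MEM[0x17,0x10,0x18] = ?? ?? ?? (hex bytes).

[0] 0x22->0x1c len=4 : 1a 9b f2 7c
[1] 0x17->0x22 len=5 : ed a5 b2 cf 25
[2] 0x1d->0x26 len=7 : 9b f2 7c 5a 59 ed a5
[3] 0x21->0x10 len=8 : 59 ed a5 b2 cf 9b f2 7c
query mem[0x17]=0x7c, mem[0x10]=0x59, mem[0x18]=0xa5

MEM[0x17,0x10,0x18] = 7c 59 a5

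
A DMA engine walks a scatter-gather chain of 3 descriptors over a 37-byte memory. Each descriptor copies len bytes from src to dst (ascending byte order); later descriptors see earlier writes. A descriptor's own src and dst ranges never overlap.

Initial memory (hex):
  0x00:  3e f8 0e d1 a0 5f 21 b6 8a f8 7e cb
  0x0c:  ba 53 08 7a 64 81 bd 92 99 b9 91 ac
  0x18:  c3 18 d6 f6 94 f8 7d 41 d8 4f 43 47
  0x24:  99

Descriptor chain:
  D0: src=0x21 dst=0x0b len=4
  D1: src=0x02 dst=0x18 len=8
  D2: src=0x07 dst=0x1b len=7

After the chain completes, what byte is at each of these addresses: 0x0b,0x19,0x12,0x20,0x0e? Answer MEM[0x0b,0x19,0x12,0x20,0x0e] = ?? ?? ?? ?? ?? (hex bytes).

[0] 0x21->0x0b len=4 : 4f 43 47 99
[1] 0x02->0x18 len=8 : 0e d1 a0 5f 21 b6 8a f8
[2] 0x07->0x1b len=7 : b6 8a f8 7e 4f 43 47
query mem[0x0b]=0x4f, mem[0x19]=0xd1, mem[0x12]=0xbd, mem[0x20]=0x43, mem[0x0e]=0x99

MEM[0x0b,0x19,0x12,0x20,0x0e] = 4f d1 bd 43 99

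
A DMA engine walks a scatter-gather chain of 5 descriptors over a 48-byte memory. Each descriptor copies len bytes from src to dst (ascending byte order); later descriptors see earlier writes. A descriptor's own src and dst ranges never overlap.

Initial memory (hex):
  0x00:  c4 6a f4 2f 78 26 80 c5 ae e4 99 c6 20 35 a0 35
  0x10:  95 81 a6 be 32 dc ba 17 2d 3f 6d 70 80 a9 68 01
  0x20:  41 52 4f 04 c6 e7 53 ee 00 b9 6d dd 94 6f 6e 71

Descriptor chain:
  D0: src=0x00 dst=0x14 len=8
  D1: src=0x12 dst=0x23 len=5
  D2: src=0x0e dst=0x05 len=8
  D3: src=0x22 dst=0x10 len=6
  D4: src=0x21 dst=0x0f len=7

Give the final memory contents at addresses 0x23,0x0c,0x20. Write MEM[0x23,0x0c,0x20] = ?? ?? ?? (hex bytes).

MEM[0x23,0x0c,0x20] = a6 6a 41

  after D0: wrote 8B at 0x14 = c46af42f782680c5
  after D1: wrote 5B at 0x23 = a6bec46af4
  after D2: wrote 8B at 0x05 = a0359581a6bec46a
  after D3: wrote 6B at 0x10 = 4fa6bec46af4
  after D4: wrote 7B at 0x0f = 524fa6bec46af4
query mem[0x23]=0xa6, mem[0x0c]=0x6a, mem[0x20]=0x41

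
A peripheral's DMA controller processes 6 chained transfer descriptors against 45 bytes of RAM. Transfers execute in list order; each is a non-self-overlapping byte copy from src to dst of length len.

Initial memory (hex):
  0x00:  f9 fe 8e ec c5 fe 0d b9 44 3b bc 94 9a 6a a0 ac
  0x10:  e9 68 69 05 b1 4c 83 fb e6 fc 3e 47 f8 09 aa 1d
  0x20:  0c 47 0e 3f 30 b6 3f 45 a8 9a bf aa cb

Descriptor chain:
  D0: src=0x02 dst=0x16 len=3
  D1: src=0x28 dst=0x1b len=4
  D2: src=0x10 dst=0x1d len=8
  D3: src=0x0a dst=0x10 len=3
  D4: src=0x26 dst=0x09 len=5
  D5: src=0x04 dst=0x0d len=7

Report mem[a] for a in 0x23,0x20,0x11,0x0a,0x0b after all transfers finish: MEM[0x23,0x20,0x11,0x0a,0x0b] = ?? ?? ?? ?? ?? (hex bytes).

#0 dst[0x16+3] := {0x8e,0xec,0xc5}
#1 dst[0x1b+4] := {0xa8,0x9a,0xbf,0xaa}
#2 dst[0x1d+8] := {0xe9,0x68,0x69,0x05,0xb1,0x4c,0x8e,0xec}
#3 dst[0x10+3] := {0xbc,0x94,0x9a}
#4 dst[0x09+5] := {0x3f,0x45,0xa8,0x9a,0xbf}
#5 dst[0x0d+7] := {0xc5,0xfe,0x0d,0xb9,0x44,0x3f,0x45}
query mem[0x23]=0x8e, mem[0x20]=0x05, mem[0x11]=0x44, mem[0x0a]=0x45, mem[0x0b]=0xa8

MEM[0x23,0x20,0x11,0x0a,0x0b] = 8e 05 44 45 a8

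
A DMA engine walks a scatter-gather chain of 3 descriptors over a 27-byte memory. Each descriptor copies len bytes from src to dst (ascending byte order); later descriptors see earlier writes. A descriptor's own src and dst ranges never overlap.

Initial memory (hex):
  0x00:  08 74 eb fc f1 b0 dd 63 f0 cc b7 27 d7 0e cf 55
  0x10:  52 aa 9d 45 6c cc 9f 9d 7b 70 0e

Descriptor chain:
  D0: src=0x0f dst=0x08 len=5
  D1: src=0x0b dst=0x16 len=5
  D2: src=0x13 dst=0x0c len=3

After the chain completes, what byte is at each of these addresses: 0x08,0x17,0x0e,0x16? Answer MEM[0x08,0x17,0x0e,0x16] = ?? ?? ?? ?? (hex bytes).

MEM[0x08,0x17,0x0e,0x16] = 55 45 cc 9d

  after D0: wrote 5B at 0x08 = 5552aa9d45
  after D1: wrote 5B at 0x16 = 9d450ecf55
  after D2: wrote 3B at 0x0c = 456ccc
query mem[0x08]=0x55, mem[0x17]=0x45, mem[0x0e]=0xcc, mem[0x16]=0x9d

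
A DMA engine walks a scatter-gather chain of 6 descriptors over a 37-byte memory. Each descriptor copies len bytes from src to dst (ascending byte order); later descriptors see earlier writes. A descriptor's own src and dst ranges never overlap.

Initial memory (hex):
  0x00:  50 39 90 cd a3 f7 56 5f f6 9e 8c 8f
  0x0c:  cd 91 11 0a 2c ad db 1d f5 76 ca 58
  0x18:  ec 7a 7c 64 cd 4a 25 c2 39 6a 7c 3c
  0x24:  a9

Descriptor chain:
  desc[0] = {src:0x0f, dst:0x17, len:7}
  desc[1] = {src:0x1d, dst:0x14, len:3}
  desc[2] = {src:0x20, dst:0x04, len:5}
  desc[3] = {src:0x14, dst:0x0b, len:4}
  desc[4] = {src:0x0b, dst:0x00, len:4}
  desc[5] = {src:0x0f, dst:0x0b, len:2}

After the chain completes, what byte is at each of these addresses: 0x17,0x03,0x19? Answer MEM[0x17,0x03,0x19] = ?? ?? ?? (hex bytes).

MEM[0x17,0x03,0x19] = 0a 0a ad

  after D0: wrote 7B at 0x17 = 0a2caddb1df576
  after D1: wrote 3B at 0x14 = 7625c2
  after D2: wrote 5B at 0x04 = 396a7c3ca9
  after D3: wrote 4B at 0x0b = 7625c20a
  after D4: wrote 4B at 0x00 = 7625c20a
  after D5: wrote 2B at 0x0b = 0a2c
query mem[0x17]=0x0a, mem[0x03]=0x0a, mem[0x19]=0xad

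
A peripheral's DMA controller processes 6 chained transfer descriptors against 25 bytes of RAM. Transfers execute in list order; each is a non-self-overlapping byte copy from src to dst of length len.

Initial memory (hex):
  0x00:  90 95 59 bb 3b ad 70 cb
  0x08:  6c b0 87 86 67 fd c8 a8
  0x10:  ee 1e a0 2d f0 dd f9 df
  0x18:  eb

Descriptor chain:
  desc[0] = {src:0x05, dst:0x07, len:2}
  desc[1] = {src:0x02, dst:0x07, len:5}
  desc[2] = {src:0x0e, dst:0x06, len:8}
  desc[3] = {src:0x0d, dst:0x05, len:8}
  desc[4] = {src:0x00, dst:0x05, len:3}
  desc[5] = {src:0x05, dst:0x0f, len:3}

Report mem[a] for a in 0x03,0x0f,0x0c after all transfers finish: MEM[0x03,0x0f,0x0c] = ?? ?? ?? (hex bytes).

#0 dst[0x07+2] := {0xad,0x70}
#1 dst[0x07+5] := {0x59,0xbb,0x3b,0xad,0x70}
#2 dst[0x06+8] := {0xc8,0xa8,0xee,0x1e,0xa0,0x2d,0xf0,0xdd}
#3 dst[0x05+8] := {0xdd,0xc8,0xa8,0xee,0x1e,0xa0,0x2d,0xf0}
#4 dst[0x05+3] := {0x90,0x95,0x59}
#5 dst[0x0f+3] := {0x90,0x95,0x59}
query mem[0x03]=0xbb, mem[0x0f]=0x90, mem[0x0c]=0xf0

MEM[0x03,0x0f,0x0c] = bb 90 f0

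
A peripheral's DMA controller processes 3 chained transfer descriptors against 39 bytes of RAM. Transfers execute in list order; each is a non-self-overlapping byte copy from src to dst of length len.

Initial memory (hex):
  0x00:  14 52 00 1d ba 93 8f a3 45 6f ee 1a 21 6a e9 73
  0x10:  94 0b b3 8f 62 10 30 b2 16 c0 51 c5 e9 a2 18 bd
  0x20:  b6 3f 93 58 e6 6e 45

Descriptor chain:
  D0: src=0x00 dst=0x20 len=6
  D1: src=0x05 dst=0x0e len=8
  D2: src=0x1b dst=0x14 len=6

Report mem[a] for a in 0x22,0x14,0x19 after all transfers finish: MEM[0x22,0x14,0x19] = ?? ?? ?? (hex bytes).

MEM[0x22,0x14,0x19] = 00 c5 14

D0: mem[0x20..0x25] <- [14 52 00 1d ba 93]
D1: mem[0x0e..0x15] <- [93 8f a3 45 6f ee 1a 21]
D2: mem[0x14..0x19] <- [c5 e9 a2 18 bd 14]
query mem[0x22]=0x00, mem[0x14]=0xc5, mem[0x19]=0x14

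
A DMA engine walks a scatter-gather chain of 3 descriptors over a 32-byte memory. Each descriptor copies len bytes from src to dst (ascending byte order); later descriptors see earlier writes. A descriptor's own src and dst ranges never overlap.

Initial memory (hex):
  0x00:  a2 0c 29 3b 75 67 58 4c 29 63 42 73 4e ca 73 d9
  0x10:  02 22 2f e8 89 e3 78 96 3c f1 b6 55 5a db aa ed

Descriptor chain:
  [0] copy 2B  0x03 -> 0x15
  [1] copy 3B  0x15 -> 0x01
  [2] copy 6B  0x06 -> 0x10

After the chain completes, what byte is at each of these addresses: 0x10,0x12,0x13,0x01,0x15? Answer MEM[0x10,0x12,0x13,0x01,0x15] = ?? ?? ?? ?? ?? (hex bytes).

MEM[0x10,0x12,0x13,0x01,0x15] = 58 29 63 3b 73

D0: mem[0x15..0x16] <- [3b 75]
D1: mem[0x01..0x03] <- [3b 75 96]
D2: mem[0x10..0x15] <- [58 4c 29 63 42 73]
query mem[0x10]=0x58, mem[0x12]=0x29, mem[0x13]=0x63, mem[0x01]=0x3b, mem[0x15]=0x73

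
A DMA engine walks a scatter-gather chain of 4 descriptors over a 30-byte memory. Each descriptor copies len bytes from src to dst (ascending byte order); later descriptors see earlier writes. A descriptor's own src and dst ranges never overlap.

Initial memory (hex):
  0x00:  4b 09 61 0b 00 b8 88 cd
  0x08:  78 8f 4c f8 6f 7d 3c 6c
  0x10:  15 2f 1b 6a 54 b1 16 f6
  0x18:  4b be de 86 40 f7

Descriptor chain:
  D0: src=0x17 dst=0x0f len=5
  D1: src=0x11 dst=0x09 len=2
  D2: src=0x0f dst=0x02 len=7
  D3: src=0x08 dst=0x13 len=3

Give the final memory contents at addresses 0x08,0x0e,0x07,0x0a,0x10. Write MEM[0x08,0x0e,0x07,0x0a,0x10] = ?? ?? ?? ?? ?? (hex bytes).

D0: mem[0x0f..0x13] <- [f6 4b be de 86]
D1: mem[0x09..0x0a] <- [be de]
D2: mem[0x02..0x08] <- [f6 4b be de 86 54 b1]
D3: mem[0x13..0x15] <- [b1 be de]
query mem[0x08]=0xb1, mem[0x0e]=0x3c, mem[0x07]=0x54, mem[0x0a]=0xde, mem[0x10]=0x4b

MEM[0x08,0x0e,0x07,0x0a,0x10] = b1 3c 54 de 4b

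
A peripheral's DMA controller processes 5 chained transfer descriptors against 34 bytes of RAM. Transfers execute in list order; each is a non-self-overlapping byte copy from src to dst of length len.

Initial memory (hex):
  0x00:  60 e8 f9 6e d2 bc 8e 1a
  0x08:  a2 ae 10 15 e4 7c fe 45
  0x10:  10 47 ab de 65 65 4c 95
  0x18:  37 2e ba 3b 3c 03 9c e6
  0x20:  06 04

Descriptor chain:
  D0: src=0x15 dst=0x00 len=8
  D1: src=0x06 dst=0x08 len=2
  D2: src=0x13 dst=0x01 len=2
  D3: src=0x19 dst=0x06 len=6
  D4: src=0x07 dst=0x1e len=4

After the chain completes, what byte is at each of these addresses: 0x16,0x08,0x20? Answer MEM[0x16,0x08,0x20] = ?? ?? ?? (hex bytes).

MEM[0x16,0x08,0x20] = 4c 3b 3c

#0 dst[0x00+8] := {0x65,0x4c,0x95,0x37,0x2e,0xba,0x3b,0x3c}
#1 dst[0x08+2] := {0x3b,0x3c}
#2 dst[0x01+2] := {0xde,0x65}
#3 dst[0x06+6] := {0x2e,0xba,0x3b,0x3c,0x03,0x9c}
#4 dst[0x1e+4] := {0xba,0x3b,0x3c,0x03}
query mem[0x16]=0x4c, mem[0x08]=0x3b, mem[0x20]=0x3c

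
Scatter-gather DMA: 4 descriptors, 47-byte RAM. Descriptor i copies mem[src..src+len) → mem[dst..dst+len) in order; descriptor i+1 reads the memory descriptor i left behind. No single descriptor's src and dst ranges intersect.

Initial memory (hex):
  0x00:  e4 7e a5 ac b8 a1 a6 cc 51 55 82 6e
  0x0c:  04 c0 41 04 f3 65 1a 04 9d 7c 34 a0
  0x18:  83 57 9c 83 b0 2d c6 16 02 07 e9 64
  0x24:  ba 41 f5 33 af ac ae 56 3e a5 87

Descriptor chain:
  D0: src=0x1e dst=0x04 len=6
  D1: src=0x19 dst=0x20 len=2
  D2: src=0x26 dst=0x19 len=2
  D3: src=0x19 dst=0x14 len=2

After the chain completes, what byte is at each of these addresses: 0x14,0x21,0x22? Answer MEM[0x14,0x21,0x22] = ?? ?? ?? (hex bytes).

MEM[0x14,0x21,0x22] = f5 9c e9

D0: mem[0x04..0x09] <- [c6 16 02 07 e9 64]
D1: mem[0x20..0x21] <- [57 9c]
D2: mem[0x19..0x1a] <- [f5 33]
D3: mem[0x14..0x15] <- [f5 33]
query mem[0x14]=0xf5, mem[0x21]=0x9c, mem[0x22]=0xe9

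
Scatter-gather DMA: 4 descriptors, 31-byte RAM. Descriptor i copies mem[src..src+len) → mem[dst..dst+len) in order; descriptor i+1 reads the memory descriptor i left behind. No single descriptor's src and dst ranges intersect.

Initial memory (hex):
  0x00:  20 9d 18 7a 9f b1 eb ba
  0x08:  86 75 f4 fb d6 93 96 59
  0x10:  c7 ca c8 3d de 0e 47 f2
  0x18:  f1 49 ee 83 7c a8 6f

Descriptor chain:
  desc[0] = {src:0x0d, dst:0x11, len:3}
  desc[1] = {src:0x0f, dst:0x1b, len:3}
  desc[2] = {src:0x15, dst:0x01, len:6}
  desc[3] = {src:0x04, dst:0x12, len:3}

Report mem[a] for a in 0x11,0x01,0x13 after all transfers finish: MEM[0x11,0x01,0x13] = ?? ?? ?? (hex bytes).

MEM[0x11,0x01,0x13] = 93 0e 49

  after D0: wrote 3B at 0x11 = 939659
  after D1: wrote 3B at 0x1b = 59c793
  after D2: wrote 6B at 0x01 = 0e47f2f149ee
  after D3: wrote 3B at 0x12 = f149ee
query mem[0x11]=0x93, mem[0x01]=0x0e, mem[0x13]=0x49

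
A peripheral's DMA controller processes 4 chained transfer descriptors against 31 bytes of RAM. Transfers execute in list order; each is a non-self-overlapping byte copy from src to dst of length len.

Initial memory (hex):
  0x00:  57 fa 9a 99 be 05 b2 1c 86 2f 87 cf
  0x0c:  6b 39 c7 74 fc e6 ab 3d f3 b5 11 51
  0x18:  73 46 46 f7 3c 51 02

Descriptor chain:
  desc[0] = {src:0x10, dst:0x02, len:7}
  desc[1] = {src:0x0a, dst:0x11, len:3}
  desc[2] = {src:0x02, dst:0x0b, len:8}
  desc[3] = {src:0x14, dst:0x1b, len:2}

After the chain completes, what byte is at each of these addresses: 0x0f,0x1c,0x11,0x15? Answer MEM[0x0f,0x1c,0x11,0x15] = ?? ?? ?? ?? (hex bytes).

MEM[0x0f,0x1c,0x11,0x15] = f3 b5 11 b5

D0: mem[0x02..0x08] <- [fc e6 ab 3d f3 b5 11]
D1: mem[0x11..0x13] <- [87 cf 6b]
D2: mem[0x0b..0x12] <- [fc e6 ab 3d f3 b5 11 2f]
D3: mem[0x1b..0x1c] <- [f3 b5]
query mem[0x0f]=0xf3, mem[0x1c]=0xb5, mem[0x11]=0x11, mem[0x15]=0xb5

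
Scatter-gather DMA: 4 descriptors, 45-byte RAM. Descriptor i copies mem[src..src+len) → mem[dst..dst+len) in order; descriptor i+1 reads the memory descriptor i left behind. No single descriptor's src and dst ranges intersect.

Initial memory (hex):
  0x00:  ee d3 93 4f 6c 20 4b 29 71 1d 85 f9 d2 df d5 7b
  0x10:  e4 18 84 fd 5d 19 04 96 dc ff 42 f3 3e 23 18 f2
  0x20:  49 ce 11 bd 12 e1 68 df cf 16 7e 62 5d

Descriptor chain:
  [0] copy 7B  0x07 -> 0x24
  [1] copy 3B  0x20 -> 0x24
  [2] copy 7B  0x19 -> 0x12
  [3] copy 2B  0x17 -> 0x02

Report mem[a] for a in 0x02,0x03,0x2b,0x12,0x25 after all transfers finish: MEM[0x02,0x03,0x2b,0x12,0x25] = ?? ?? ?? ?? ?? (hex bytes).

#0 dst[0x24+7] := {0x29,0x71,0x1d,0x85,0xf9,0xd2,0xdf}
#1 dst[0x24+3] := {0x49,0xce,0x11}
#2 dst[0x12+7] := {0xff,0x42,0xf3,0x3e,0x23,0x18,0xf2}
#3 dst[0x02+2] := {0x18,0xf2}
query mem[0x02]=0x18, mem[0x03]=0xf2, mem[0x2b]=0x62, mem[0x12]=0xff, mem[0x25]=0xce

MEM[0x02,0x03,0x2b,0x12,0x25] = 18 f2 62 ff ce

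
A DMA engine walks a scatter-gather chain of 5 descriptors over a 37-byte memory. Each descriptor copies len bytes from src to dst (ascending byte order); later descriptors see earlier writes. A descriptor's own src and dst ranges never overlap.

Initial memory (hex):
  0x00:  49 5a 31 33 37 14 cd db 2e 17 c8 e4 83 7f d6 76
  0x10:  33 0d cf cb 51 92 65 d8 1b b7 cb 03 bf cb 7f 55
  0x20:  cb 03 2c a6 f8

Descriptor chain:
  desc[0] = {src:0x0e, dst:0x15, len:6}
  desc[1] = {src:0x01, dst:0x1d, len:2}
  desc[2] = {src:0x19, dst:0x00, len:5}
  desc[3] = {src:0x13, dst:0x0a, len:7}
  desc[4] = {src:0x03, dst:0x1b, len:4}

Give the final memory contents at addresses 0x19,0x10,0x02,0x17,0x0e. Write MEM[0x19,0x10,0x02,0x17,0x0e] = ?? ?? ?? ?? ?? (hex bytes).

MEM[0x19,0x10,0x02,0x17,0x0e] = cf cf 03 33 33

#0 dst[0x15+6] := {0xd6,0x76,0x33,0x0d,0xcf,0xcb}
#1 dst[0x1d+2] := {0x5a,0x31}
#2 dst[0x00+5] := {0xcf,0xcb,0x03,0xbf,0x5a}
#3 dst[0x0a+7] := {0xcb,0x51,0xd6,0x76,0x33,0x0d,0xcf}
#4 dst[0x1b+4] := {0xbf,0x5a,0x14,0xcd}
query mem[0x19]=0xcf, mem[0x10]=0xcf, mem[0x02]=0x03, mem[0x17]=0x33, mem[0x0e]=0x33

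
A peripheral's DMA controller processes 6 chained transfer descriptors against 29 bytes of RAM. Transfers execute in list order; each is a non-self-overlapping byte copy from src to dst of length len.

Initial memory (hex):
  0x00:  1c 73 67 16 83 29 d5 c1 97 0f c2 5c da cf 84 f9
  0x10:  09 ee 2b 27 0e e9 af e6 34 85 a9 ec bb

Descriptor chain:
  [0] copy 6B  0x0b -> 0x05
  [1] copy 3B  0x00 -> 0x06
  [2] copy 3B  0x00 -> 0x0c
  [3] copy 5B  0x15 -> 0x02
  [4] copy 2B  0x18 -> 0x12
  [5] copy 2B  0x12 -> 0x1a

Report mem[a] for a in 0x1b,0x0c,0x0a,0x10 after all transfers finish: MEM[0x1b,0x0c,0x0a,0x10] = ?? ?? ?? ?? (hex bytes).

MEM[0x1b,0x0c,0x0a,0x10] = 85 1c 09 09

  after D0: wrote 6B at 0x05 = 5cdacf84f909
  after D1: wrote 3B at 0x06 = 1c7367
  after D2: wrote 3B at 0x0c = 1c7367
  after D3: wrote 5B at 0x02 = e9afe63485
  after D4: wrote 2B at 0x12 = 3485
  after D5: wrote 2B at 0x1a = 3485
query mem[0x1b]=0x85, mem[0x0c]=0x1c, mem[0x0a]=0x09, mem[0x10]=0x09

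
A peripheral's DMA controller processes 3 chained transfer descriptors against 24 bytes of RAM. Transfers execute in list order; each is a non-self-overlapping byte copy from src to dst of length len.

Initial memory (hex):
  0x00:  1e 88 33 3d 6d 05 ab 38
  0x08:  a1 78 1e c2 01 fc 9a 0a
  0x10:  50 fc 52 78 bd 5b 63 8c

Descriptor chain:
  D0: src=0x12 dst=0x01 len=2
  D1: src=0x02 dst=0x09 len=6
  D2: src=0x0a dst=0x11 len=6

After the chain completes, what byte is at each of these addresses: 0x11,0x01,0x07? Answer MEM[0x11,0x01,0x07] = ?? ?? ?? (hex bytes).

MEM[0x11,0x01,0x07] = 3d 52 38

  after D0: wrote 2B at 0x01 = 5278
  after D1: wrote 6B at 0x09 = 783d6d05ab38
  after D2: wrote 6B at 0x11 = 3d6d05ab380a
query mem[0x11]=0x3d, mem[0x01]=0x52, mem[0x07]=0x38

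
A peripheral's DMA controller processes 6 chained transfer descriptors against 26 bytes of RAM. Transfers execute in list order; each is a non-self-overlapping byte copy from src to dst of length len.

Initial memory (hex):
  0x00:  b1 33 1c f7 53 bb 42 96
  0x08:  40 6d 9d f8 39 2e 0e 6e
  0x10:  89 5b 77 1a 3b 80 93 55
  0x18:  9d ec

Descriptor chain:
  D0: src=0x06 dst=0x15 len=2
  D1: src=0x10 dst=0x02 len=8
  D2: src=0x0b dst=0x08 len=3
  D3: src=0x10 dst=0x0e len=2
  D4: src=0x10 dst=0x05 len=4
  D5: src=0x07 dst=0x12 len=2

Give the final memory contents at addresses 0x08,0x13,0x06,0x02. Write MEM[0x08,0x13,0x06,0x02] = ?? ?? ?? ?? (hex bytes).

#0 dst[0x15+2] := {0x42,0x96}
#1 dst[0x02+8] := {0x89,0x5b,0x77,0x1a,0x3b,0x42,0x96,0x55}
#2 dst[0x08+3] := {0xf8,0x39,0x2e}
#3 dst[0x0e+2] := {0x89,0x5b}
#4 dst[0x05+4] := {0x89,0x5b,0x77,0x1a}
#5 dst[0x12+2] := {0x77,0x1a}
query mem[0x08]=0x1a, mem[0x13]=0x1a, mem[0x06]=0x5b, mem[0x02]=0x89

MEM[0x08,0x13,0x06,0x02] = 1a 1a 5b 89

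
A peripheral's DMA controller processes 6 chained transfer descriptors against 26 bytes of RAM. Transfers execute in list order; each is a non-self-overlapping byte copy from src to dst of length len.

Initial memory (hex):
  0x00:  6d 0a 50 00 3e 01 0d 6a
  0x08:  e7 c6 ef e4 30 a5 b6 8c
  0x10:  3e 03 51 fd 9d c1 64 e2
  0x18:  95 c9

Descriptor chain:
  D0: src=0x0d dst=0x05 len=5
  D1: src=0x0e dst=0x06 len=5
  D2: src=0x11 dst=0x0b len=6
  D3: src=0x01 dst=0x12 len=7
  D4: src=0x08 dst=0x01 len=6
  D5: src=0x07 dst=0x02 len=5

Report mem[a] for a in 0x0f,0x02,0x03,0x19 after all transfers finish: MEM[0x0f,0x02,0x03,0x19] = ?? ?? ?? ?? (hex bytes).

MEM[0x0f,0x02,0x03,0x19] = c1 8c 3e c9

D0: mem[0x05..0x09] <- [a5 b6 8c 3e 03]
D1: mem[0x06..0x0a] <- [b6 8c 3e 03 51]
D2: mem[0x0b..0x10] <- [03 51 fd 9d c1 64]
D3: mem[0x12..0x18] <- [0a 50 00 3e a5 b6 8c]
D4: mem[0x01..0x06] <- [3e 03 51 03 51 fd]
D5: mem[0x02..0x06] <- [8c 3e 03 51 03]
query mem[0x0f]=0xc1, mem[0x02]=0x8c, mem[0x03]=0x3e, mem[0x19]=0xc9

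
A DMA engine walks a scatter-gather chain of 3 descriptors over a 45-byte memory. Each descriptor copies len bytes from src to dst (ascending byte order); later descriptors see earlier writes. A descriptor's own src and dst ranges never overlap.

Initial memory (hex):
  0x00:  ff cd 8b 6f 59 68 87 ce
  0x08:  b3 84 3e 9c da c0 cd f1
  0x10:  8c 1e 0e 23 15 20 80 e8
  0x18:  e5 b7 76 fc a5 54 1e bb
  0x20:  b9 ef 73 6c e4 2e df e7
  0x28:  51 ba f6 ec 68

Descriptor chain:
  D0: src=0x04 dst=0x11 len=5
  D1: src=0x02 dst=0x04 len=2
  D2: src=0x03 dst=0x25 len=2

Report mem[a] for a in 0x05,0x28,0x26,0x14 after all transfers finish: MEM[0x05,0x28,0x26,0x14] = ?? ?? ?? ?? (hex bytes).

#0 dst[0x11+5] := {0x59,0x68,0x87,0xce,0xb3}
#1 dst[0x04+2] := {0x8b,0x6f}
#2 dst[0x25+2] := {0x6f,0x8b}
query mem[0x05]=0x6f, mem[0x28]=0x51, mem[0x26]=0x8b, mem[0x14]=0xce

MEM[0x05,0x28,0x26,0x14] = 6f 51 8b ce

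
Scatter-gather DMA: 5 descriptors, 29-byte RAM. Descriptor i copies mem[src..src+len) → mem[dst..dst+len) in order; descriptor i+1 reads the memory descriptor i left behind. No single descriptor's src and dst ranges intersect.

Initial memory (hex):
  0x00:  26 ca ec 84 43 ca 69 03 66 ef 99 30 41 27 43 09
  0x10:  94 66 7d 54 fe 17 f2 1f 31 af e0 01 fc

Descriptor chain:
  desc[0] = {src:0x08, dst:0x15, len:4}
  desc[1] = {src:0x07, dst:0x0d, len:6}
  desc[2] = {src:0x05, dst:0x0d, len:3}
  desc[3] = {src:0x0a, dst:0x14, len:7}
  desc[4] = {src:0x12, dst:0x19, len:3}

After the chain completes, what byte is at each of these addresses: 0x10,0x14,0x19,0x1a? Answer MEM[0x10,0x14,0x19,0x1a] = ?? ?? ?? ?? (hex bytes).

  after D0: wrote 4B at 0x15 = 66ef9930
  after D1: wrote 6B at 0x0d = 0366ef993041
  after D2: wrote 3B at 0x0d = ca6903
  after D3: wrote 7B at 0x14 = 993041ca690399
  after D4: wrote 3B at 0x19 = 415499
query mem[0x10]=0x99, mem[0x14]=0x99, mem[0x19]=0x41, mem[0x1a]=0x54

MEM[0x10,0x14,0x19,0x1a] = 99 99 41 54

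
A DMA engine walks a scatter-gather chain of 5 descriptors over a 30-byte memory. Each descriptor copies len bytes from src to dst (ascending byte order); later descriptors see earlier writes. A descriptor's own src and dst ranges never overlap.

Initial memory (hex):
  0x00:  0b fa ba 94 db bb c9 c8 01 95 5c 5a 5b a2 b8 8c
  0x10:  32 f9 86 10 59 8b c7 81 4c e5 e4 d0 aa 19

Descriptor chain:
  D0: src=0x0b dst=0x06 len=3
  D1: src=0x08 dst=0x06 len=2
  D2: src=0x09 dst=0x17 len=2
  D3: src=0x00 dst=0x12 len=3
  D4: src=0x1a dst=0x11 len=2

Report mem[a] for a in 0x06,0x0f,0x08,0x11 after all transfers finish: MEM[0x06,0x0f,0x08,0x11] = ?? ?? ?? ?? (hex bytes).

  after D0: wrote 3B at 0x06 = 5a5ba2
  after D1: wrote 2B at 0x06 = a295
  after D2: wrote 2B at 0x17 = 955c
  after D3: wrote 3B at 0x12 = 0bfaba
  after D4: wrote 2B at 0x11 = e4d0
query mem[0x06]=0xa2, mem[0x0f]=0x8c, mem[0x08]=0xa2, mem[0x11]=0xe4

MEM[0x06,0x0f,0x08,0x11] = a2 8c a2 e4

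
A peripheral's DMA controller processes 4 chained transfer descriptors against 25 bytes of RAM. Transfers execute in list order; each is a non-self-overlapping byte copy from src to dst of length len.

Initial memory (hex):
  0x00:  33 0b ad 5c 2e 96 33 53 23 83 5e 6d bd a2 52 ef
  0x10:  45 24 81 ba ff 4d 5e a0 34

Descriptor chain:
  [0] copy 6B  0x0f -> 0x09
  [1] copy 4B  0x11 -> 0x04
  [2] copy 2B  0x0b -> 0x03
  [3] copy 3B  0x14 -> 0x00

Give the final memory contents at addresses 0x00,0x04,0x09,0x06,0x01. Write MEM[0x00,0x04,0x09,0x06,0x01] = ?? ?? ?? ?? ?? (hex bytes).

MEM[0x00,0x04,0x09,0x06,0x01] = ff 81 ef ba 4d

#0 dst[0x09+6] := {0xef,0x45,0x24,0x81,0xba,0xff}
#1 dst[0x04+4] := {0x24,0x81,0xba,0xff}
#2 dst[0x03+2] := {0x24,0x81}
#3 dst[0x00+3] := {0xff,0x4d,0x5e}
query mem[0x00]=0xff, mem[0x04]=0x81, mem[0x09]=0xef, mem[0x06]=0xba, mem[0x01]=0x4d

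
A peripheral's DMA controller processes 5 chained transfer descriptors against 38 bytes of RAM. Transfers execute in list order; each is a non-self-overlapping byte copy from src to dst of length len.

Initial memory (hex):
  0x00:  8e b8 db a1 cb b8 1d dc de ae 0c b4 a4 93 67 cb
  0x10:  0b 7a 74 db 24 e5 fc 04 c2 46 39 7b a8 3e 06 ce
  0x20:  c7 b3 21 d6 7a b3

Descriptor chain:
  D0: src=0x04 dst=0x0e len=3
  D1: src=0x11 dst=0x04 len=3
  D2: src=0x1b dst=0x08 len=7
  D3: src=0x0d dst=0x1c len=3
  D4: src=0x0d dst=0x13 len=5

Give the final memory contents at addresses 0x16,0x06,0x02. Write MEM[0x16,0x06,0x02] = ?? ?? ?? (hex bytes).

MEM[0x16,0x06,0x02] = 1d db db

  after D0: wrote 3B at 0x0e = cbb81d
  after D1: wrote 3B at 0x04 = 7a74db
  after D2: wrote 7B at 0x08 = 7ba83e06cec7b3
  after D3: wrote 3B at 0x1c = c7b3b8
  after D4: wrote 5B at 0x13 = c7b3b81d7a
query mem[0x16]=0x1d, mem[0x06]=0xdb, mem[0x02]=0xdb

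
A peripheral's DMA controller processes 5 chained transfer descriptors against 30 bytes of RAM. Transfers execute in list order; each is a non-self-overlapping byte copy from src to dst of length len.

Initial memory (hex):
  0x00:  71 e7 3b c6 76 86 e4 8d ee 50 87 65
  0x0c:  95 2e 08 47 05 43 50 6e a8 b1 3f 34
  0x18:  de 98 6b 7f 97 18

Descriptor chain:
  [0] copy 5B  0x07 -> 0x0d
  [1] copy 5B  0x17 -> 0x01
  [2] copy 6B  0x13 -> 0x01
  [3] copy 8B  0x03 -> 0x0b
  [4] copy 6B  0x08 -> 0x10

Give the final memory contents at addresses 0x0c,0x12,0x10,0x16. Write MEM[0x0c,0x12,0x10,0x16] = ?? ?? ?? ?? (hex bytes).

[0] 0x07->0x0d len=5 : 8d ee 50 87 65
[1] 0x17->0x01 len=5 : 34 de 98 6b 7f
[2] 0x13->0x01 len=6 : 6e a8 b1 3f 34 de
[3] 0x03->0x0b len=8 : b1 3f 34 de 8d ee 50 87
[4] 0x08->0x10 len=6 : ee 50 87 b1 3f 34
query mem[0x0c]=0x3f, mem[0x12]=0x87, mem[0x10]=0xee, mem[0x16]=0x3f

MEM[0x0c,0x12,0x10,0x16] = 3f 87 ee 3f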